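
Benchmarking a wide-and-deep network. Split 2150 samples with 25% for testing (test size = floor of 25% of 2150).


Test = ⌊2150·25/100⌋ = 537
Train = 2150 - 537 = 1613

Train: 1613, Test: 537


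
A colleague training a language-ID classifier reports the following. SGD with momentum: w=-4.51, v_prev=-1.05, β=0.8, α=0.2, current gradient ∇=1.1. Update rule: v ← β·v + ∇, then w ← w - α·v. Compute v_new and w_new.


v_new = 0.8·-1.05 + 1.1 = -0.84 + 1.1 = 0.26
w_new = -4.51 - 0.2·0.26 = -4.51 - 0.052 = -4.562

v_new=0.26, w_new=-4.562


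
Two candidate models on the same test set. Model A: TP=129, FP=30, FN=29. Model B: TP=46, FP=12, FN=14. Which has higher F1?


Model A: P=129/159=0.8113, R=129/158=0.8165, F1=2PR/(P+R)=2TP/(2TP+FP+FN)=258/317=0.8139
Model B: P=46/58=0.7931, R=46/60=0.7667, F1=2PR/(P+R)=2TP/(2TP+FP+FN)=92/118=0.7797
0.8139 > 0.7797 → Model A

Model A


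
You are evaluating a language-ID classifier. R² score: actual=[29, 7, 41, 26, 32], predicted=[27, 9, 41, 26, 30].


ȳ = 27
SS_res = Σ(y-ŷ)² = 12
SS_tot = Σ(y-ȳ)² = 626
R² = 1 - SS_res/SS_tot = 1 - 0.0192 = 0.9808

0.9808


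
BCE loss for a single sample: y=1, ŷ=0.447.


BCE = -[y·ln(p) + (1-y)·ln(1-p)]
= -1·ln(0.447) - 0
= -ln(0.447) = 0.8052

0.8052


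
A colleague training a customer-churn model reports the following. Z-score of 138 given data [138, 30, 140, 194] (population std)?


μ = 125.5, σ = 59.5378
z = (138 - 125.5)/59.5378 = 0.21

0.21


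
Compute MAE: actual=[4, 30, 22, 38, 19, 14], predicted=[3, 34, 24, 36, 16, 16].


Absolute errors: |4-3|=1, |30-34|=4, |22-24|=2, |38-36|=2, |19-16|=3, |14-16|=2
Sum = 14
MAE = 14/6 = 7/3

7/3


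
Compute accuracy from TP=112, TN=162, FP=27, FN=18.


Accuracy = (TP+TN)/(TP+TN+FP+FN)
= (112+162)/(319)
= 274/319 = 85.89%

85.89%


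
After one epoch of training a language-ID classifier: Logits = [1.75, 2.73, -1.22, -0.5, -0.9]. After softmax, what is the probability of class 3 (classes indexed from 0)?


Exponentials: e^1.75=5.7546, e^2.73=15.3329, e^-1.22=0.2952, e^-0.5=0.6065, e^-0.9=0.4066
Sum = 22.3958
Softmax = [0.2569, 0.6846, 0.0132, 0.0271, 0.0182]
p[3] = 0.6065/22.3958 = 0.0271

0.0271


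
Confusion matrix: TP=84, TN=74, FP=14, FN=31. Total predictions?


Total = TP + TN + FP + FN
= 84 + 74 + 14 + 31
= 203
(Predicted positive: 98, predicted negative: 105)

203


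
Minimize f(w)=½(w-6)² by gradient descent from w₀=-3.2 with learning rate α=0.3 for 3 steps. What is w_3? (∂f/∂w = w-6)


step 1: grad = -3.2-6 = -9.2; w = -3.2 - 0.3·(-9.2) = -0.44
step 2: grad = -0.44-6 = -6.44; w = -0.44 - 0.3·(-6.44) = 1.492
step 3: grad = 1.492-6 = -4.508; w = 1.492 - 0.3·(-4.508) = 2.8444

2.8444


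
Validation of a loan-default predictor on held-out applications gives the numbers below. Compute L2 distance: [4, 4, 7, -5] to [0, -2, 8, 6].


d = √((4-0)² + (4+ 2)² + (7-8)² + (-5-6)²)
  = √(16 + 36 + 1 + 121)
  = √174 = 13.1909

13.1909


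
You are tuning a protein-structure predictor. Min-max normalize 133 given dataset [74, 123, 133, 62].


min=62, max=133
(133-62)/(133-62) = 71/71 = 1.0

1.0


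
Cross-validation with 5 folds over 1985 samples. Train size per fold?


Fold size = 1985/5 = 397
Training per fold = 1985 - 397 = 1588

1588


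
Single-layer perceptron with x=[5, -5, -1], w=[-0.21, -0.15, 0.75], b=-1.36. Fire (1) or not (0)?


z = (5)·(-0.21) + (-5)·(-0.15) + (-1)·(0.75) - 1.36
  = -2.41
step(z) = 0 (z<0)

0


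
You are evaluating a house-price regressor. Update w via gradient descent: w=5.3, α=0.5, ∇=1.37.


w_new = w - α·∇
= 5.3 - 0.5·1.37
= 5.3 - 0.685
= 4.615

4.615


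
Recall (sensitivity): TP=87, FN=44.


Recall = TP/(TP+FN)
= 87/(87+44)
= 87/131 = 66.41%

66.41%


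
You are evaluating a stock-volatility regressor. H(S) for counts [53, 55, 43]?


Probabilities: [53/151, 55/151, 43/151] ≈ [0.351, 0.3642, 0.2848]
H = -((53/151)·log₂(53/151) + (55/151)·log₂(55/151) + (43/151)·log₂(43/151))
  = 1.5769 bits

1.5769 bits


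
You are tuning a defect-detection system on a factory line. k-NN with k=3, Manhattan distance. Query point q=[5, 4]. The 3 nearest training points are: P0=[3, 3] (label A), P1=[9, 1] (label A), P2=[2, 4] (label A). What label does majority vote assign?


d(q,P0) = 3  (label A)
d(q,P1) = 7  (label A)
d(q,P2) = 3  (label A)
Votes: A=3, B=0
Majority → A

A


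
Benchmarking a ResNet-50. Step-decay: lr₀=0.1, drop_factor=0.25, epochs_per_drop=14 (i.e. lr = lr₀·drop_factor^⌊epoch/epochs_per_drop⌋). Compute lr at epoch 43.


n_drops = ⌊43/14⌋ = 3
lr = 0.1·0.25^3 = 0.1·0.015625 = 0.0015625

0.0015625


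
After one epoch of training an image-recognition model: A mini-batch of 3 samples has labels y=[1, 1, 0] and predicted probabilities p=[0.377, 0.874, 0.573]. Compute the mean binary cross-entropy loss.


L[0] = -ln(0.377) = 0.9755
L[1] = -ln(0.874) = 0.1347
L[2] = -ln(1-0.573) = -ln(0.427) = 0.851
mean = (0.9755 + 0.1347 + 0.851)/3 = 0.6537

0.6537


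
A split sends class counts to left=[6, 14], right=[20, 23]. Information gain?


Parent = [26, 37], H_parent = 0.9779
H_left = 0.8813 (n=20), H_right = 0.9965 (n=43)
H_children = (20/63)·0.8813 + (43/63)·0.9965 = 0.9599
IG = 0.9779 - 0.9599 = 0.018

0.018


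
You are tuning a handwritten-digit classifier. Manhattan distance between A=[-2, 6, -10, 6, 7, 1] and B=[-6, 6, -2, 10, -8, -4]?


d = |-2+ 6| + |6-6| + |-10+ 2| + |6-10| + |7+ 8| + |1+ 4|
  = 4 + 0 + 8 + 4 + 15 + 5
  = 36

36


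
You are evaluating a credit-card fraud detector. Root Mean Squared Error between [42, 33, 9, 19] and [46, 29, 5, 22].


MSE = 57/4 = 14.25
RMSE = √(57/4) = 3.7749

3.7749


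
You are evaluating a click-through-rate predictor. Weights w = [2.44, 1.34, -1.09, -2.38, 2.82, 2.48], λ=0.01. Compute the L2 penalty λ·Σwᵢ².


‖w‖₂² = (2.44)² + (1.34)² + (-1.09)² + (-2.38)² + (2.82)² + (2.48)²
     = 5.9536 + 1.7956 + 1.1881 + 5.6644 + 7.9524 + 6.1504
     = 28.7045
λ·‖w‖₂² = 0.01·28.7045 = 0.287045

0.287045


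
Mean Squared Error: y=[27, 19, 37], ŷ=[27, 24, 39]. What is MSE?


Squared errors: (27-27)²=0, (19-24)²=25, (37-39)²=4
Sum = 29
MSE = 29/3 = 29/3

29/3


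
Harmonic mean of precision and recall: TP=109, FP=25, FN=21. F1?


Precision = 109/134 = 0.8134
Recall = 109/130 = 0.8385
F1 = 2·P·R/(P+R) = 2·TP/(2·TP+FP+FN) = 218/(218+25+21) = 218/264 = 0.8258

0.8258


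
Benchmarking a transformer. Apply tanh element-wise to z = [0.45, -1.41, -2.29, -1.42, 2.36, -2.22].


tanh(0.45) = 0.4219
tanh(-1.41) = -0.8875
tanh(-2.29) = -0.9797
tanh(-1.42) = -0.8896
tanh(2.36) = 0.9823
tanh(-2.22) = -0.9767
result = [0.4219, -0.8875, -0.9797, -0.8896, 0.9823, -0.9767]

[0.4219, -0.8875, -0.9797, -0.8896, 0.9823, -0.9767]


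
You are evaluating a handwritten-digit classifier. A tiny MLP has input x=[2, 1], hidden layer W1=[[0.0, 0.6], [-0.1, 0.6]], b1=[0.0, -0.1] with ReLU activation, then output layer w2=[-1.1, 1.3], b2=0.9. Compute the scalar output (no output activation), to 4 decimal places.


z1[0] = (0.0)·(2) + (0.6)·(1) + 0.0 = 0.6
z1[1] = (-0.1)·(2) + (0.6)·(1) - 0.1 = 0.3
h = ReLU(z1) = [0.6, 0.3]
output = (-1.1)·(0.6) + (1.3)·(0.3) + 0.9 = 0.63

0.63


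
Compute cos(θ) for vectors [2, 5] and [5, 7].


A·B = 2·5 + 5·7 = 45
‖A‖ = √29 = 5.3852, ‖B‖ = √74 = 8.6023
cos = 45/(√29·√74) = 45/√2146 = 0.9714

0.9714


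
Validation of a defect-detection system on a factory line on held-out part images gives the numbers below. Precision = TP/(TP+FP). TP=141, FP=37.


Precision = TP/(TP+FP)
= 141/(141+37)
= 141/178 = 79.21%

79.21%


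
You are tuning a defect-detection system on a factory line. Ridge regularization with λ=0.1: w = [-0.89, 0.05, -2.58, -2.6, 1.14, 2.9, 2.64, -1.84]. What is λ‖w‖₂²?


‖w‖₂² = (-0.89)² + (0.05)² + (-2.58)² + (-2.6)² + (1.14)² + (2.9)² + (2.64)² + (-1.84)²
     = 0.7921 + 0.0025 + 6.6564 + 6.76 + 1.2996 + 8.41 + 6.9696 + 3.3856
     = 34.2758
λ·‖w‖₂² = 0.1·34.2758 = 3.42758

3.42758


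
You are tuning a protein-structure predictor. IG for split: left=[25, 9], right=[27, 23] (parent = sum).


Parent = [52, 32], H_parent = 0.9587
H_left = 0.8338 (n=34), H_right = 0.9954 (n=50)
H_children = (34/84)·0.8338 + (50/84)·0.9954 = 0.93
IG = 0.9587 - 0.93 = 0.0287

0.0287


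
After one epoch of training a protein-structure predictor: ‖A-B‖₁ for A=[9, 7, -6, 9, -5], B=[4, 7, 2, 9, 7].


d = |9-4| + |7-7| + |-6-2| + |9-9| + |-5-7|
  = 5 + 0 + 8 + 0 + 12
  = 25

25


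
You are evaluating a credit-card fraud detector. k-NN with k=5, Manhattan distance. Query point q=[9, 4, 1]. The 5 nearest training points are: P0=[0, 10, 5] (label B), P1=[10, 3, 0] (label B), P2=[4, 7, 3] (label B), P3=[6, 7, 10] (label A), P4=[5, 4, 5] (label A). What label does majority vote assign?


d(q,P0) = 19  (label B)
d(q,P1) = 3  (label B)
d(q,P2) = 10  (label B)
d(q,P3) = 15  (label A)
d(q,P4) = 8  (label A)
Votes: A=2, B=3
Majority → B

B


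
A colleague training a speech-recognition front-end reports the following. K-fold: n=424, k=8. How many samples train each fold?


Fold size = 424/8 = 53
Training per fold = 424 - 53 = 371

371


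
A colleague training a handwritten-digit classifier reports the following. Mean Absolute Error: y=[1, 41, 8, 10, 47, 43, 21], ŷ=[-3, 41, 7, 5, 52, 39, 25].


Absolute errors: |1+ 3|=4, |41-41|=0, |8-7|=1, |10-5|=5, |47-52|=5, |43-39|=4, |21-25|=4
Sum = 23
MAE = 23/7 = 23/7

23/7


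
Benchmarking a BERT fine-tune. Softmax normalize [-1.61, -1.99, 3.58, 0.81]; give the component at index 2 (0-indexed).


Exponentials: e^-1.61=0.1999, e^-1.99=0.1367, e^3.58=35.8735, e^0.81=2.2479
Sum = 38.458
Softmax = [0.0052, 0.0036, 0.9328, 0.0585]
p[2] = 35.8735/38.458 = 0.9328

0.9328


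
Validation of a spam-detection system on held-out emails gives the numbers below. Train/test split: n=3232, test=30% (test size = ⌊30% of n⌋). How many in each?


Test = ⌊3232·30/100⌋ = 969
Train = 3232 - 969 = 2263

Train: 2263, Test: 969


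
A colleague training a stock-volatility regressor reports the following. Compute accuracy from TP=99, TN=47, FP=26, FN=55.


Accuracy = (TP+TN)/(TP+TN+FP+FN)
= (99+47)/(227)
= 146/227 = 64.32%

64.32%


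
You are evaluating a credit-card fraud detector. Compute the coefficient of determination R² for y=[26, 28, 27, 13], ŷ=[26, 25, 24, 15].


ȳ = 23.5
SS_res = Σ(y-ŷ)² = 22
SS_tot = Σ(y-ȳ)² = 149
R² = 1 - SS_res/SS_tot = 1 - 0.1477 = 0.8523

0.8523


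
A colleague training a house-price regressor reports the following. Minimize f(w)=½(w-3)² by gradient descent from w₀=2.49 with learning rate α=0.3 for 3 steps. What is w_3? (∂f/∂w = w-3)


step 1: grad = 2.49-3 = -0.51; w = 2.49 - 0.3·(-0.51) = 2.643
step 2: grad = 2.643-3 = -0.357; w = 2.643 - 0.3·(-0.357) = 2.7501
step 3: grad = 2.7501-3 = -0.2499; w = 2.7501 - 0.3·(-0.2499) = 2.82507

2.82507


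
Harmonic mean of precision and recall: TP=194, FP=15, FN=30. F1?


Precision = 194/209 = 0.9282
Recall = 194/224 = 0.8661
F1 = 2·P·R/(P+R) = 2·TP/(2·TP+FP+FN) = 388/(388+15+30) = 388/433 = 0.8961

0.8961


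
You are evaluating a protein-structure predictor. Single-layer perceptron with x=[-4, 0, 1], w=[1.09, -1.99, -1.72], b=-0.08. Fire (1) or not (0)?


z = (-4)·(1.09) + (0)·(-1.99) + (1)·(-1.72) - 0.08
  = -6.16
step(z) = 0 (z<0)

0


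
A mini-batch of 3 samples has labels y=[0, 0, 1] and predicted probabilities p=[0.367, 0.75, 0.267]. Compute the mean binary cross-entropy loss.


L[0] = -ln(1-0.367) = -ln(0.633) = 0.4573
L[1] = -ln(1-0.75) = -ln(0.25) = 1.3863
L[2] = -ln(0.267) = 1.3205
mean = (0.4573 + 1.3863 + 1.3205)/3 = 1.0547

1.0547


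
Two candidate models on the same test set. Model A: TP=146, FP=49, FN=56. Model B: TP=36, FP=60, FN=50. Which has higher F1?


Model A: P=146/195=0.7487, R=146/202=0.7228, F1=2PR/(P+R)=2TP/(2TP+FP+FN)=292/397=0.7355
Model B: P=36/96=0.375, R=36/86=0.4186, F1=2PR/(P+R)=2TP/(2TP+FP+FN)=72/182=0.3956
0.7355 > 0.3956 → Model A

Model A


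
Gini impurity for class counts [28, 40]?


Probabilities: [28/68, 40/68] ≈ [0.4118, 0.5882]
Σpᵢ² = (784 + 1600)/68² = 2384/4624
Gini = 1 - Σpᵢ² = 1 - 2384/4624 = 0.4844

0.4844


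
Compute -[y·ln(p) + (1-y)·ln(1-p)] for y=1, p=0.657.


BCE = -[y·ln(p) + (1-y)·ln(1-p)]
= -1·ln(0.657) - 0
= -ln(0.657) = 0.4201

0.4201


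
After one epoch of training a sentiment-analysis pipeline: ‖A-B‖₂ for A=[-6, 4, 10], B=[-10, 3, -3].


d = √((-6+ 10)² + (4-3)² + (10+ 3)²)
  = √(16 + 1 + 169)
  = √186 = 13.6382

13.6382


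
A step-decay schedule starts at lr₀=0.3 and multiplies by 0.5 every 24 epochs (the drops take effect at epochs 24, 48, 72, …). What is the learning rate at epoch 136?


n_drops = ⌊136/24⌋ = 5
lr = 0.3·0.5^5 = 0.3·0.03125 = 0.009375

0.009375


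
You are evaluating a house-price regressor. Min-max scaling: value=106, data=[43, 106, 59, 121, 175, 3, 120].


min=3, max=175
(106-3)/(175-3) = 103/172 = 0.5988

0.5988


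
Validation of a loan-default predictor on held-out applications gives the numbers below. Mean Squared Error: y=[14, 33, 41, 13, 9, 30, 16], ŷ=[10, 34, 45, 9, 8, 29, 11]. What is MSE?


Squared errors: (14-10)²=16, (33-34)²=1, (41-45)²=16, (13-9)²=16, (9-8)²=1, (30-29)²=1, (16-11)²=25
Sum = 76
MSE = 76/7 = 76/7

76/7


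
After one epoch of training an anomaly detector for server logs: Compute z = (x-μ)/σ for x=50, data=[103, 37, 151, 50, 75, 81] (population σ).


μ = 82.8333, σ = 37.1861
z = (50 - 82.8333)/37.1861 = -0.8829

-0.8829


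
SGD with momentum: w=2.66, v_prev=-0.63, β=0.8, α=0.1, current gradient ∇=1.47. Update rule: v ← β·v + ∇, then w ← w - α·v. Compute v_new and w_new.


v_new = 0.8·-0.63 + 1.47 = -0.504 + 1.47 = 0.966
w_new = 2.66 - 0.1·0.966 = 2.66 - 0.0966 = 2.5634

v_new=0.966, w_new=2.5634


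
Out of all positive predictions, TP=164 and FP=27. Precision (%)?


Precision = TP/(TP+FP)
= 164/(164+27)
= 164/191 = 85.86%

85.86%


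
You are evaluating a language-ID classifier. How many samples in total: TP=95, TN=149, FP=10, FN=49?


Total = TP + TN + FP + FN
= 95 + 149 + 10 + 49
= 303
(Predicted positive: 105, predicted negative: 198)

303


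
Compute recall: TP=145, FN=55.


Recall = TP/(TP+FN)
= 145/(145+55)
= 145/200 = 72.5%

72.5%


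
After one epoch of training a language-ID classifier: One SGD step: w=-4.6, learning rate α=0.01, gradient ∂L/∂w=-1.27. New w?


w_new = w - α·∇
= -4.6 - 0.01·-1.27
= -4.6 + 0.0127
= -4.5873

-4.5873


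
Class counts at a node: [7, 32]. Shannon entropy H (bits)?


Probabilities: [7/39, 32/39] ≈ [0.1795, 0.8205]
H = -((7/39)·log₂(7/39) + (32/39)·log₂(32/39))
  = 0.679 bits

0.679 bits


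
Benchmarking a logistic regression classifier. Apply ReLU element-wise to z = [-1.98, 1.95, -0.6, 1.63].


ReLU(-1.98) = max(0, -1.98) = 0.0
ReLU(1.95) = max(0, 1.95) = 1.95
ReLU(-0.6) = max(0, -0.6) = 0.0
ReLU(1.63) = max(0, 1.63) = 1.63
result = [0.0, 1.95, 0.0, 1.63]

[0.0, 1.95, 0.0, 1.63]


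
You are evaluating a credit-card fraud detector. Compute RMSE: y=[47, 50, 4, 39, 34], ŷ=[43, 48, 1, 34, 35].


MSE = 55/5 = 11
RMSE = √(55/5) = 3.3166

3.3166


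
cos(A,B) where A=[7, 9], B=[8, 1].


A·B = 7·8 + 9·1 = 65
‖A‖ = √130 = 11.4018, ‖B‖ = √65 = 8.0623
cos = 65/(√130·√65) = 65/√8450 = 0.7071

0.7071


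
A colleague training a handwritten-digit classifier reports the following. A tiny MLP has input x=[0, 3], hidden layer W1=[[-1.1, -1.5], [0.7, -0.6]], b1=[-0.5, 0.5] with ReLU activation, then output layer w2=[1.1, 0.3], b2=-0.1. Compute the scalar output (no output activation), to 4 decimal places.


z1[0] = (-1.1)·(0) + (-1.5)·(3) - 0.5 = -5.0
z1[1] = (0.7)·(0) + (-0.6)·(3) + 0.5 = -1.3
h = ReLU(z1) = [0.0, 0.0]
output = (1.1)·(0.0) + (0.3)·(0.0) - 0.1 = -0.1

-0.1


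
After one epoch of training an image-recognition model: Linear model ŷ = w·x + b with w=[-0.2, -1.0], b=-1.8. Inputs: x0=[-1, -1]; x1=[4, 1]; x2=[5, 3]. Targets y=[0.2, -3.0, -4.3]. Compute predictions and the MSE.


ŷ0 = (-0.2)·(-1) + (-1.0)·(-1) - 1.8 = -0.6
ŷ1 = (-0.2)·(4) + (-1.0)·(1) - 1.8 = -3.6
ŷ2 = (-0.2)·(5) + (-1.0)·(3) - 1.8 = -5.8
errors² = [0.64, 0.36, 2.25]
MSE = 3.2500/3 = 1.0833

1.0833


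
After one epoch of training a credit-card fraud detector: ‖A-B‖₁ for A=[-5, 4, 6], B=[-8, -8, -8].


d = |-5+ 8| + |4+ 8| + |6+ 8|
  = 3 + 12 + 14
  = 29

29


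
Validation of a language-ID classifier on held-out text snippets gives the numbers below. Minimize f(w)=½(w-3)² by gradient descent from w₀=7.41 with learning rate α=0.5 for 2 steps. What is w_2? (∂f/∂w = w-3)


step 1: grad = 7.41-3 = 4.41; w = 7.41 - 0.5·(4.41) = 5.205
step 2: grad = 5.205-3 = 2.205; w = 5.205 - 0.5·(2.205) = 4.1025

4.1025


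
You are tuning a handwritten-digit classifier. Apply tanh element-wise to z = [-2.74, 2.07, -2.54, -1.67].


tanh(-2.74) = -0.9917
tanh(2.07) = 0.9687
tanh(-2.54) = -0.9876
tanh(-1.67) = -0.9316
result = [-0.9917, 0.9687, -0.9876, -0.9316]

[-0.9917, 0.9687, -0.9876, -0.9316]


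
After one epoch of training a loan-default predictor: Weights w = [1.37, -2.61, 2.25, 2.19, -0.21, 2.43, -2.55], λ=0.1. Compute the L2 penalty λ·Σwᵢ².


‖w‖₂² = (1.37)² + (-2.61)² + (2.25)² + (2.19)² + (-0.21)² + (2.43)² + (-2.55)²
     = 1.8769 + 6.8121 + 5.0625 + 4.7961 + 0.0441 + 5.9049 + 6.5025
     = 30.9991
λ·‖w‖₂² = 0.1·30.9991 = 3.09991

3.09991


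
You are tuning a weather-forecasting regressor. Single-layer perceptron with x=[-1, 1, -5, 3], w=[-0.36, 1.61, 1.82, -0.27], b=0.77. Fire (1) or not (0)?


z = (-1)·(-0.36) + (1)·(1.61) + (-5)·(1.82) + (3)·(-0.27) + 0.77
  = -7.17
step(z) = 0 (z<0)

0


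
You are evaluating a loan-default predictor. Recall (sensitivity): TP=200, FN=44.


Recall = TP/(TP+FN)
= 200/(200+44)
= 200/244 = 81.97%

81.97%


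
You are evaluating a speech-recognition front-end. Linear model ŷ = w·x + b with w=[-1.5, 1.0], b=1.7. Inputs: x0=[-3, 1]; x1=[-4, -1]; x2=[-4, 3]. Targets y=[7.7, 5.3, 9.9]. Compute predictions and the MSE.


ŷ0 = (-1.5)·(-3) + (1.0)·(1) + 1.7 = 7.2
ŷ1 = (-1.5)·(-4) + (1.0)·(-1) + 1.7 = 6.7
ŷ2 = (-1.5)·(-4) + (1.0)·(3) + 1.7 = 10.7
errors² = [0.25, 1.96, 0.64]
MSE = 2.8500/3 = 0.95

0.95


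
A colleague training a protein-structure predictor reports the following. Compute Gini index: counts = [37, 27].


Probabilities: [37/64, 27/64] ≈ [0.5781, 0.4219]
Σpᵢ² = (1369 + 729)/64² = 2098/4096
Gini = 1 - Σpᵢ² = 1 - 2098/4096 = 0.4878

0.4878


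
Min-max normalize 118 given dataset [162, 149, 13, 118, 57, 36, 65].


min=13, max=162
(118-13)/(162-13) = 105/149 = 0.7047

0.7047


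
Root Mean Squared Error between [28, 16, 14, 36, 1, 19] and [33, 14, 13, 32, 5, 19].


MSE = 62/6 = 10.3333
RMSE = √(62/6) = 3.2146

3.2146


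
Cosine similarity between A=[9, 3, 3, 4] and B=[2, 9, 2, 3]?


A·B = 9·2 + 3·9 + 3·2 + 4·3 = 63
‖A‖ = √115 = 10.7238, ‖B‖ = √98 = 9.8995
cos = 63/(√115·√98) = 63/√11270 = 0.5934

0.5934


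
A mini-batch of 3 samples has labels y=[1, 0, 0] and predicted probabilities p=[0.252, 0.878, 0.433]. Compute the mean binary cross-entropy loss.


L[0] = -ln(0.252) = 1.3783
L[1] = -ln(1-0.878) = -ln(0.122) = 2.1037
L[2] = -ln(1-0.433) = -ln(0.567) = 0.5674
mean = (1.3783 + 2.1037 + 0.5674)/3 = 1.3498

1.3498


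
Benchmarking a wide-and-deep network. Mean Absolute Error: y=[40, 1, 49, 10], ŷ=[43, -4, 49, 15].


Absolute errors: |40-43|=3, |1+ 4|=5, |49-49|=0, |10-15|=5
Sum = 13
MAE = 13/4 = 13/4

13/4


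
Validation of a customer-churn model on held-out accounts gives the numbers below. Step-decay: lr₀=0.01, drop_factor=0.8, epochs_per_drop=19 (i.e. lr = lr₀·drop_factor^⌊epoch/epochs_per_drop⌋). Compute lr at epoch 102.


n_drops = ⌊102/19⌋ = 5
lr = 0.01·0.8^5 = 0.01·0.32768 = 0.0032768

0.0032768


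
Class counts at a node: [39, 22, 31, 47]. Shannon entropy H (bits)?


Probabilities: [39/139, 22/139, 31/139, 47/139] ≈ [0.2806, 0.1583, 0.223, 0.3381]
H = -((39/139)·log₂(39/139) + (22/139)·log₂(22/139) + (31/139)·log₂(31/139) + (47/139)·log₂(47/139))
  = 1.9471 bits

1.9471 bits


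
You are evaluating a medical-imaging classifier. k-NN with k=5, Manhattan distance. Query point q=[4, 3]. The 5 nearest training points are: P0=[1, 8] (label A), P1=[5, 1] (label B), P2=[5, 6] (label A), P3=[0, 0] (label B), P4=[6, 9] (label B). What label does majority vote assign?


d(q,P0) = 8  (label A)
d(q,P1) = 3  (label B)
d(q,P2) = 4  (label A)
d(q,P3) = 7  (label B)
d(q,P4) = 8  (label B)
Votes: A=2, B=3
Majority → B

B


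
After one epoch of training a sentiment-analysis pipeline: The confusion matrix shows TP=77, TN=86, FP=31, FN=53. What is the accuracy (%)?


Accuracy = (TP+TN)/(TP+TN+FP+FN)
= (77+86)/(247)
= 163/247 = 65.99%

65.99%


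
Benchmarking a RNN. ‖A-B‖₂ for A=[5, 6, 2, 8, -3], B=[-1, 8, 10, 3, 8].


d = √((5+ 1)² + (6-8)² + (2-10)² + (8-3)² + (-3-8)²)
  = √(36 + 4 + 64 + 25 + 121)
  = √250 = 15.8114

15.8114


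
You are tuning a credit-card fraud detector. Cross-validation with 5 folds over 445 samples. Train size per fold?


Fold size = 445/5 = 89
Training per fold = 445 - 89 = 356

356


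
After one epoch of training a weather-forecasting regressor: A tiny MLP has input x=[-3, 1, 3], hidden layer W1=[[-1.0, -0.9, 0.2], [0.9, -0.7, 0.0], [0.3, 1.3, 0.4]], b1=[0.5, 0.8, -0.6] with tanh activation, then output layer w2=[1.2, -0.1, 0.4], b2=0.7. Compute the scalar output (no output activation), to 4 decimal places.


z1[0] = (-1.0)·(-3) + (-0.9)·(1) + (0.2)·(3) + 0.5 = 3.2
z1[1] = (0.9)·(-3) + (-0.7)·(1) + (0.0)·(3) + 0.8 = -2.6
z1[2] = (0.3)·(-3) + (1.3)·(1) + (0.4)·(3) - 0.6 = 1.0
h = tanh(z1) = [0.9967, -0.989, 0.7616]
output = (1.2)·(0.9967) + (-0.1)·(-0.989) + (0.4)·(0.7616) + 0.7 = 2.2996

2.2996


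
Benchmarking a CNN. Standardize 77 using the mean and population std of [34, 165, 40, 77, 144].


μ = 92, σ = 53.5276
z = (77 - 92)/53.5276 = -0.2802

-0.2802


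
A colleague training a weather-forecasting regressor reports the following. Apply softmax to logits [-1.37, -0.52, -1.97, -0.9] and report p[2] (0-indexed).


Exponentials: e^-1.37=0.2541, e^-0.52=0.5945, e^-1.97=0.1395, e^-0.9=0.4066
Sum = 1.3947
Softmax = [0.1822, 0.4263, 0.1, 0.2915]
p[2] = 0.1395/1.3947 = 0.1

0.1


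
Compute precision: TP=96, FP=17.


Precision = TP/(TP+FP)
= 96/(96+17)
= 96/113 = 84.96%

84.96%


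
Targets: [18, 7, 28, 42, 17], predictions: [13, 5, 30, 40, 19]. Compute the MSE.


Squared errors: (18-13)²=25, (7-5)²=4, (28-30)²=4, (42-40)²=4, (17-19)²=4
Sum = 41
MSE = 41/5 = 41/5

41/5


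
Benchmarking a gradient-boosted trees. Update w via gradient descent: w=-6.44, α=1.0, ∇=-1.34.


w_new = w - α·∇
= -6.44 - 1.0·-1.34
= -6.44 + 1.34
= -5.1

-5.1


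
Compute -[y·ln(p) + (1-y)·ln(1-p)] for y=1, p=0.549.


BCE = -[y·ln(p) + (1-y)·ln(1-p)]
= -1·ln(0.549) - 0
= -ln(0.549) = 0.5997

0.5997


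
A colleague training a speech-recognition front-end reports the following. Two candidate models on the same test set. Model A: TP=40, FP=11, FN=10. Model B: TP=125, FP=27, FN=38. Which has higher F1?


Model A: P=40/51=0.7843, R=40/50=0.8, F1=2PR/(P+R)=2TP/(2TP+FP+FN)=80/101=0.7921
Model B: P=125/152=0.8224, R=125/163=0.7669, F1=2PR/(P+R)=2TP/(2TP+FP+FN)=250/315=0.7937
0.7921 < 0.7937 → Model B

Model B


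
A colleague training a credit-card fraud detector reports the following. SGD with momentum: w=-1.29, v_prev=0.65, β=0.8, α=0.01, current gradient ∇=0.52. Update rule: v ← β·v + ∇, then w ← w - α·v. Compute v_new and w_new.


v_new = 0.8·0.65 + 0.52 = 0.52 + 0.52 = 1.04
w_new = -1.29 - 0.01·1.04 = -1.29 - 0.0104 = -1.3004

v_new=1.04, w_new=-1.3004


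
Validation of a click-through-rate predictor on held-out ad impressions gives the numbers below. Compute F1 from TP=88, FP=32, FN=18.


Precision = 88/120 = 0.7333
Recall = 88/106 = 0.8302
F1 = 2·P·R/(P+R) = 2·TP/(2·TP+FP+FN) = 176/(176+32+18) = 176/226 = 0.7788

0.7788


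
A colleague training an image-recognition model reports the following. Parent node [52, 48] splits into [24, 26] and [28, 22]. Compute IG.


Parent = [52, 48], H_parent = 0.9988
H_left = 0.9988 (n=50), H_right = 0.9896 (n=50)
H_children = (50/100)·0.9988 + (50/100)·0.9896 = 0.9942
IG = 0.9988 - 0.9942 = 0.0046

0.0046


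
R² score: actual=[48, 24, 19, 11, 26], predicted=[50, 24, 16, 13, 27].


ȳ = 25.6
SS_res = Σ(y-ŷ)² = 18
SS_tot = Σ(y-ȳ)² = 761.2
R² = 1 - SS_res/SS_tot = 1 - 0.0236 = 0.9764

0.9764


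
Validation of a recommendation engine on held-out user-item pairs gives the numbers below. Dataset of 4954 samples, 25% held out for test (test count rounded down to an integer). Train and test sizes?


Test = ⌊4954·25/100⌋ = 1238
Train = 4954 - 1238 = 3716

Train: 3716, Test: 1238


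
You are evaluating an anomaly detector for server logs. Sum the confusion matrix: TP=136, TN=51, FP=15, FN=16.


Total = TP + TN + FP + FN
= 136 + 51 + 15 + 16
= 218
(Predicted positive: 151, predicted negative: 67)

218


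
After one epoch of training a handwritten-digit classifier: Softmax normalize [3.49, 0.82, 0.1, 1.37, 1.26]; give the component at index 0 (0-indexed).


Exponentials: e^3.49=32.7859, e^0.82=2.2705, e^0.1=1.1052, e^1.37=3.9354, e^1.26=3.5254
Sum = 43.6224
Softmax = [0.7516, 0.052, 0.0253, 0.0902, 0.0808]
p[0] = 32.7859/43.6224 = 0.7516

0.7516


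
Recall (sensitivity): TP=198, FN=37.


Recall = TP/(TP+FN)
= 198/(198+37)
= 198/235 = 84.26%

84.26%


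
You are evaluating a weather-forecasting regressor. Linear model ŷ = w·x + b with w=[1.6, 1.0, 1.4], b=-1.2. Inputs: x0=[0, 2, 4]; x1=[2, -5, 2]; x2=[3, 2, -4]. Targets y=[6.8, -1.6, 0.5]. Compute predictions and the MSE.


ŷ0 = (1.6)·(0) + (1.0)·(2) + (1.4)·(4) - 1.2 = 6.4
ŷ1 = (1.6)·(2) + (1.0)·(-5) + (1.4)·(2) - 1.2 = -0.2
ŷ2 = (1.6)·(3) + (1.0)·(2) + (1.4)·(-4) - 1.2 = 0.0
errors² = [0.16, 1.96, 0.25]
MSE = 2.3700/3 = 0.79

0.79


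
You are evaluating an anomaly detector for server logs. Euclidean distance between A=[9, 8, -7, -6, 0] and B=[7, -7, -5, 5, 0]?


d = √((9-7)² + (8+ 7)² + (-7+ 5)² + (-6-5)² + (0-0)²)
  = √(4 + 225 + 4 + 121 + 0)
  = √354 = 18.8149

18.8149


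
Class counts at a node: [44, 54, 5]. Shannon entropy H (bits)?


Probabilities: [44/103, 54/103, 5/103] ≈ [0.4272, 0.5243, 0.0485]
H = -((44/103)·log₂(44/103) + (54/103)·log₂(54/103) + (5/103)·log₂(5/103))
  = 1.2245 bits

1.2245 bits


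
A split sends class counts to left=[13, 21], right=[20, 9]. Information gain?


Parent = [33, 30], H_parent = 0.9984
H_left = 0.9597 (n=34), H_right = 0.8936 (n=29)
H_children = (34/63)·0.9597 + (29/63)·0.8936 = 0.9293
IG = 0.9984 - 0.9293 = 0.0691

0.0691


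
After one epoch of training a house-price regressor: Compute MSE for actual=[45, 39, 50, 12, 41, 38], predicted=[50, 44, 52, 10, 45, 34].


Squared errors: (45-50)²=25, (39-44)²=25, (50-52)²=4, (12-10)²=4, (41-45)²=16, (38-34)²=16
Sum = 90
MSE = 90/6 = 15

15


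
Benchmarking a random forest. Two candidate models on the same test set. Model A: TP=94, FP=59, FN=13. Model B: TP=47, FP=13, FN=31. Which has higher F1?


Model A: P=94/153=0.6144, R=94/107=0.8785, F1=2PR/(P+R)=2TP/(2TP+FP+FN)=188/260=0.7231
Model B: P=47/60=0.7833, R=47/78=0.6026, F1=2PR/(P+R)=2TP/(2TP+FP+FN)=94/138=0.6812
0.7231 > 0.6812 → Model A

Model A


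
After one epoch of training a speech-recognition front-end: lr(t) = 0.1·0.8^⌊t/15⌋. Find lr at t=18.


n_drops = ⌊18/15⌋ = 1
lr = 0.1·0.8^1 = 0.1·0.8 = 0.08

0.08


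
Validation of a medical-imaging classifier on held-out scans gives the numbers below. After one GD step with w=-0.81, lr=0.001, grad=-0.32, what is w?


w_new = w - α·∇
= -0.81 - 0.001·-0.32
= -0.81 + 0.00032
= -0.80968

-0.80968


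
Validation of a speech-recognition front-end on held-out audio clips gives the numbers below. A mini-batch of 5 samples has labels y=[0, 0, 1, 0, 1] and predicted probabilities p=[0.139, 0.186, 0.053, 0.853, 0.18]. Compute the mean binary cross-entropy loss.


L[0] = -ln(1-0.139) = -ln(0.861) = 0.1497
L[1] = -ln(1-0.186) = -ln(0.814) = 0.2058
L[2] = -ln(0.053) = 2.9375
L[3] = -ln(1-0.853) = -ln(0.147) = 1.9173
L[4] = -ln(0.18) = 1.7148
mean = (0.1497 + 0.2058 + 2.9375 + 1.9173 + 1.7148)/5 = 1.385

1.385


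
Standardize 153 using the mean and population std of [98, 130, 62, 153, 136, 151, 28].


μ = 108.2857, σ = 44.3322
z = (153 - 108.2857)/44.3322 = 1.0086

1.0086


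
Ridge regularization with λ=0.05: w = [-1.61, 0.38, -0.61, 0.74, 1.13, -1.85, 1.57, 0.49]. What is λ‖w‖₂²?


‖w‖₂² = (-1.61)² + (0.38)² + (-0.61)² + (0.74)² + (1.13)² + (-1.85)² + (1.57)² + (0.49)²
     = 2.5921 + 0.1444 + 0.3721 + 0.5476 + 1.2769 + 3.4225 + 2.4649 + 0.2401
     = 11.0606
λ·‖w‖₂² = 0.05·11.0606 = 0.55303

0.55303


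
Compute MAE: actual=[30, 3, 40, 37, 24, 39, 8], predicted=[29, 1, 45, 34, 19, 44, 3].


Absolute errors: |30-29|=1, |3-1|=2, |40-45|=5, |37-34|=3, |24-19|=5, |39-44|=5, |8-3|=5
Sum = 26
MAE = 26/7 = 26/7

26/7


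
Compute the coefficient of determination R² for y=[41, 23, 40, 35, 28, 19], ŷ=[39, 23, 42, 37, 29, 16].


ȳ = 31
SS_res = Σ(y-ŷ)² = 22
SS_tot = Σ(y-ȳ)² = 414
R² = 1 - SS_res/SS_tot = 1 - 0.0531 = 0.9469

0.9469


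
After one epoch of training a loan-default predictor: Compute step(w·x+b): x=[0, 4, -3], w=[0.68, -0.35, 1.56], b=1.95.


z = (0)·(0.68) + (4)·(-0.35) + (-3)·(1.56) + 1.95
  = -4.13
step(z) = 0 (z<0)

0


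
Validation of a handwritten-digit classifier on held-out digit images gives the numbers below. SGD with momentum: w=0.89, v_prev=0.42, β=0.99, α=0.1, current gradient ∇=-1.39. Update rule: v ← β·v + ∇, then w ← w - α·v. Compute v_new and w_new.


v_new = 0.99·0.42 - 1.39 = 0.4158 - 1.39 = -0.9742
w_new = 0.89 - 0.1·-0.9742 = 0.89 + 0.09742 = 0.98742

v_new=-0.9742, w_new=0.98742


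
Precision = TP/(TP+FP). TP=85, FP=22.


Precision = TP/(TP+FP)
= 85/(85+22)
= 85/107 = 79.44%

79.44%


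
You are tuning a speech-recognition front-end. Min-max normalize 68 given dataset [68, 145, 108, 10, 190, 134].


min=10, max=190
(68-10)/(190-10) = 58/180 = 0.3222

0.3222


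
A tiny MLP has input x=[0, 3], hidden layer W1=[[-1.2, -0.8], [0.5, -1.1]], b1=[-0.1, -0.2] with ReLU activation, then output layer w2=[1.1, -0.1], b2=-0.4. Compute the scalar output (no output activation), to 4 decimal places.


z1[0] = (-1.2)·(0) + (-0.8)·(3) - 0.1 = -2.5
z1[1] = (0.5)·(0) + (-1.1)·(3) - 0.2 = -3.5
h = ReLU(z1) = [0.0, 0.0]
output = (1.1)·(0.0) + (-0.1)·(0.0) - 0.4 = -0.4

-0.4


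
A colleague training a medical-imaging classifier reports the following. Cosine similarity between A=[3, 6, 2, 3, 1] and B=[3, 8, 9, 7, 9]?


A·B = 3·3 + 6·8 + 2·9 + 3·7 + 1·9 = 105
‖A‖ = √59 = 7.6811, ‖B‖ = √284 = 16.8523
cos = 105/(√59·√284) = 105/√16756 = 0.8112

0.8112


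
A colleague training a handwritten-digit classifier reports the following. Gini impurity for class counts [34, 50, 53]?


Probabilities: [34/137, 50/137, 53/137] ≈ [0.2482, 0.365, 0.3869]
Σpᵢ² = (1156 + 2500 + 2809)/137² = 6465/18769
Gini = 1 - Σpᵢ² = 1 - 6465/18769 = 0.6555

0.6555


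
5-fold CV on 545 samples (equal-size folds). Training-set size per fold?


Fold size = 545/5 = 109
Training per fold = 545 - 109 = 436

436


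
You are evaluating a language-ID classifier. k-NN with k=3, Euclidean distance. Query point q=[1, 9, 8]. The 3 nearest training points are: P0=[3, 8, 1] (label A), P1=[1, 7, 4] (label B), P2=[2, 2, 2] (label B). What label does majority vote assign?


d(q,P0) = 7.3485  (label A)
d(q,P1) = 4.4721  (label B)
d(q,P2) = 9.2736  (label B)
Votes: A=1, B=2
Majority → B

B


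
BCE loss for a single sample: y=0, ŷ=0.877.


BCE = -[y·ln(p) + (1-y)·ln(1-p)]
= -0 - 1·ln(1-0.877)
= -ln(0.123) = 2.0956

2.0956


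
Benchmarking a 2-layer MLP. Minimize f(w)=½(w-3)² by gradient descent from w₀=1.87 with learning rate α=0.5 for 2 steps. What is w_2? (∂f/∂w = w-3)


step 1: grad = 1.87-3 = -1.13; w = 1.87 - 0.5·(-1.13) = 2.435
step 2: grad = 2.435-3 = -0.565; w = 2.435 - 0.5·(-0.565) = 2.7175

2.7175


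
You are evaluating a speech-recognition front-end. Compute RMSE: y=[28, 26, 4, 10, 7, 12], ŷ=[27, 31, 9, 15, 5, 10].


MSE = 84/6 = 14
RMSE = √(84/6) = 3.7417

3.7417


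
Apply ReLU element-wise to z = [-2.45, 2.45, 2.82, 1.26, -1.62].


ReLU(-2.45) = max(0, -2.45) = 0.0
ReLU(2.45) = max(0, 2.45) = 2.45
ReLU(2.82) = max(0, 2.82) = 2.82
ReLU(1.26) = max(0, 1.26) = 1.26
ReLU(-1.62) = max(0, -1.62) = 0.0
result = [0.0, 2.45, 2.82, 1.26, 0.0]

[0.0, 2.45, 2.82, 1.26, 0.0]


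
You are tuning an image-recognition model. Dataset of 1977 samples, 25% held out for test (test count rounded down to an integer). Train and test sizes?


Test = ⌊1977·25/100⌋ = 494
Train = 1977 - 494 = 1483

Train: 1483, Test: 494


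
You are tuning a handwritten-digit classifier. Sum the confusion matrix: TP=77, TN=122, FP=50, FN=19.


Total = TP + TN + FP + FN
= 77 + 122 + 50 + 19
= 268
(Predicted positive: 127, predicted negative: 141)

268


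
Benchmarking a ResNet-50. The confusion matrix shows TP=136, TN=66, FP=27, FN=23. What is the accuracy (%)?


Accuracy = (TP+TN)/(TP+TN+FP+FN)
= (136+66)/(252)
= 202/252 = 80.16%

80.16%


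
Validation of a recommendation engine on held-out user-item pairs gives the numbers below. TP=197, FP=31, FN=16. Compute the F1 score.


Precision = 197/228 = 0.864
Recall = 197/213 = 0.9249
F1 = 2·P·R/(P+R) = 2·TP/(2·TP+FP+FN) = 394/(394+31+16) = 394/441 = 0.8934

0.8934


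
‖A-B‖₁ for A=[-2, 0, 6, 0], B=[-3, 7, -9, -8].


d = |-2+ 3| + |0-7| + |6+ 9| + |0+ 8|
  = 1 + 7 + 15 + 8
  = 31

31


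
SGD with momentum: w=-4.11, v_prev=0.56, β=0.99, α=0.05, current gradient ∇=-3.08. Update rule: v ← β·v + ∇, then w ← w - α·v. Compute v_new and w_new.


v_new = 0.99·0.56 - 3.08 = 0.5544 - 3.08 = -2.5256
w_new = -4.11 - 0.05·-2.5256 = -4.11 + 0.12628 = -3.98372

v_new=-2.5256, w_new=-3.98372


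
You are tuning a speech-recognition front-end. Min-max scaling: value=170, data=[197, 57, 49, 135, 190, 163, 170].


min=49, max=197
(170-49)/(197-49) = 121/148 = 0.8176

0.8176


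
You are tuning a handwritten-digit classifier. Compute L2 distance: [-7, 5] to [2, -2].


d = √((-7-2)² + (5+ 2)²)
  = √(81 + 49)
  = √130 = 11.4018

11.4018


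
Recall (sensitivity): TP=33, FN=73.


Recall = TP/(TP+FN)
= 33/(33+73)
= 33/106 = 31.13%

31.13%


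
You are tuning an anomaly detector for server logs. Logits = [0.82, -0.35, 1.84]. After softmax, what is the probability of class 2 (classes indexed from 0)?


Exponentials: e^0.82=2.2705, e^-0.35=0.7047, e^1.84=6.2965
Sum = 9.2717
Softmax = [0.2449, 0.076, 0.6791]
p[2] = 6.2965/9.2717 = 0.6791

0.6791


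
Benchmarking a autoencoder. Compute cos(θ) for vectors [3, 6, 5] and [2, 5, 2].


A·B = 3·2 + 6·5 + 5·2 = 46
‖A‖ = √70 = 8.3666, ‖B‖ = √33 = 5.7446
cos = 46/(√70·√33) = 46/√2310 = 0.9571

0.9571


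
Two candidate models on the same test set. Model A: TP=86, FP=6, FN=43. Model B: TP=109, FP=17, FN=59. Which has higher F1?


Model A: P=86/92=0.9348, R=86/129=0.6667, F1=2PR/(P+R)=2TP/(2TP+FP+FN)=172/221=0.7783
Model B: P=109/126=0.8651, R=109/168=0.6488, F1=2PR/(P+R)=2TP/(2TP+FP+FN)=218/294=0.7415
0.7783 > 0.7415 → Model A

Model A


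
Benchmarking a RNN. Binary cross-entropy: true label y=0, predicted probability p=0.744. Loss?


BCE = -[y·ln(p) + (1-y)·ln(1-p)]
= -0 - 1·ln(1-0.744)
= -ln(0.256) = 1.3626

1.3626


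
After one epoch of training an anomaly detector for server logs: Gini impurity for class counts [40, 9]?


Probabilities: [40/49, 9/49] ≈ [0.8163, 0.1837]
Σpᵢ² = (1600 + 81)/49² = 1681/2401
Gini = 1 - Σpᵢ² = 1 - 1681/2401 = 0.2999

0.2999


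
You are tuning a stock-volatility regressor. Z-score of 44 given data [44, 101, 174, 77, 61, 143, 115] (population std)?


μ = 102.1429, σ = 42.6026
z = (44 - 102.1429)/42.6026 = -1.3648

-1.3648


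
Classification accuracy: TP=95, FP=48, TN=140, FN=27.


Accuracy = (TP+TN)/(TP+TN+FP+FN)
= (95+140)/(310)
= 235/310 = 75.81%

75.81%


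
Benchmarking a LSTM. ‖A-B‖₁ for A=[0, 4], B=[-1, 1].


d = |0+ 1| + |4-1|
  = 1 + 3
  = 4

4


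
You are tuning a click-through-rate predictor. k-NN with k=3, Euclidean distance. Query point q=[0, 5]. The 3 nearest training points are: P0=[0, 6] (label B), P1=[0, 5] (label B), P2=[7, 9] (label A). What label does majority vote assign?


d(q,P0) = 1.0  (label B)
d(q,P1) = 0.0  (label B)
d(q,P2) = 8.0623  (label A)
Votes: A=1, B=2
Majority → B

B


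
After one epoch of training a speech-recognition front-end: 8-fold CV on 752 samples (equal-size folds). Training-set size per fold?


Fold size = 752/8 = 94
Training per fold = 752 - 94 = 658

658


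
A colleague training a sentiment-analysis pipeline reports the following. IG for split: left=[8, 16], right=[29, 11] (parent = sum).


Parent = [37, 27], H_parent = 0.9823
H_left = 0.9183 (n=24), H_right = 0.8485 (n=40)
H_children = (24/64)·0.9183 + (40/64)·0.8485 = 0.8747
IG = 0.9823 - 0.8747 = 0.1076

0.1076


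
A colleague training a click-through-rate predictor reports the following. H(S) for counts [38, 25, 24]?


Probabilities: [38/87, 25/87, 24/87] ≈ [0.4368, 0.2874, 0.2759]
H = -((38/87)·log₂(38/87) + (25/87)·log₂(25/87) + (24/87)·log₂(24/87))
  = 1.5515 bits

1.5515 bits


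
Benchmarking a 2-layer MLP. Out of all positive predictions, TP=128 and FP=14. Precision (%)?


Precision = TP/(TP+FP)
= 128/(128+14)
= 128/142 = 90.14%

90.14%


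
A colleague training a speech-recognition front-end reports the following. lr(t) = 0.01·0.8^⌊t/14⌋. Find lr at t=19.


n_drops = ⌊19/14⌋ = 1
lr = 0.01·0.8^1 = 0.01·0.8 = 0.008

0.008


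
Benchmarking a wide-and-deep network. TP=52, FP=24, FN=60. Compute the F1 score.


Precision = 52/76 = 0.6842
Recall = 52/112 = 0.4643
F1 = 2·P·R/(P+R) = 2·TP/(2·TP+FP+FN) = 104/(104+24+60) = 104/188 = 0.5532

0.5532


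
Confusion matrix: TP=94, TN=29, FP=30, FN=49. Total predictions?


Total = TP + TN + FP + FN
= 94 + 29 + 30 + 49
= 202
(Predicted positive: 124, predicted negative: 78)

202


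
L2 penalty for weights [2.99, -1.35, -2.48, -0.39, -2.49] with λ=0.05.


‖w‖₂² = (2.99)² + (-1.35)² + (-2.48)² + (-0.39)² + (-2.49)²
     = 8.9401 + 1.8225 + 6.1504 + 0.1521 + 6.2001
     = 23.2652
λ·‖w‖₂² = 0.05·23.2652 = 1.16326

1.16326


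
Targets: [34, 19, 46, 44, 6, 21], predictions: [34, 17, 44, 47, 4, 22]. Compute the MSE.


Squared errors: (34-34)²=0, (19-17)²=4, (46-44)²=4, (44-47)²=9, (6-4)²=4, (21-22)²=1
Sum = 22
MSE = 22/6 = 11/3

11/3


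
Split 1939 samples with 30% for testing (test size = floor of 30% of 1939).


Test = ⌊1939·30/100⌋ = 581
Train = 1939 - 581 = 1358

Train: 1358, Test: 581


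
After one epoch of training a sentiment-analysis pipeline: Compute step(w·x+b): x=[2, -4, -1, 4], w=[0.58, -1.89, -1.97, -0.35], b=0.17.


z = (2)·(0.58) + (-4)·(-1.89) + (-1)·(-1.97) + (4)·(-0.35) + 0.17
  = 9.46
step(z) = 1 (z≥0)

1
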